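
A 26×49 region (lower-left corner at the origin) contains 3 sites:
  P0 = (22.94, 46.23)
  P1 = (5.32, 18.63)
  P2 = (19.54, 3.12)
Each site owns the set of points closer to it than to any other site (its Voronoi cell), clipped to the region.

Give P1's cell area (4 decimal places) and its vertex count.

1. box [0,26]×[0,49]: [(0, 0) (26, 0) (26, 49) (0, 49)]
2. ⊥bis P1·P0 via (14.13,32.43): [(0, 41.4507) (0, 0) (26, 0) (26, 24.8521)]  |A|=861.9364
3. ⊥bis P1·P2 via (12.43,10.875): [(0, 41.4507) (0, 0) (0.5684, 0) (26, 23.3164) (26, 24.8521)]  |A|=565.4508
4. canonical 5-gon: [(0, 41.4507) (0, 0) (0.5684, 0) (26, 23.3164) (26, 24.8521)]
5. shoelace: 565.4508

Area of P1's cell: 565.4508 (5 vertices)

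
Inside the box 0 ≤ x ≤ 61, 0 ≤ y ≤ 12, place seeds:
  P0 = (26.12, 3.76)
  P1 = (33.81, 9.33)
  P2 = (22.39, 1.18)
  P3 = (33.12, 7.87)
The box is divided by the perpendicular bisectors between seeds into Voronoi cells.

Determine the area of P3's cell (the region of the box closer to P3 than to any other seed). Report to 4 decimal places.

1. box [0,61]×[0,12]: [(0, 0) (61, 0) (61, 12) (0, 12)]
2. ⊥bis P3·P0 via (29.62,5.815): [(33.0342, 0) (61, 0) (61, 12) (25.9885, 12)]  |A|=377.8635
3. ⊥bis P3·P1 via (33.465,8.6): [(33.0342, 0) (51.6621, 0) (26.2708, 12) (25.9885, 12)]  |A|=113.4608
4. ⊥bis P3·P2 via (27.755,4.525): [(33.0342, 0) (51.6621, 0) (26.2708, 12) (25.9885, 12)]  |A|=113.4608
5. canonical 4-gon: [(33.0342, 0) (51.6621, 0) (26.2708, 12) (25.9885, 12)]
6. shoelace: 113.4608

Area of P3's cell: 113.4608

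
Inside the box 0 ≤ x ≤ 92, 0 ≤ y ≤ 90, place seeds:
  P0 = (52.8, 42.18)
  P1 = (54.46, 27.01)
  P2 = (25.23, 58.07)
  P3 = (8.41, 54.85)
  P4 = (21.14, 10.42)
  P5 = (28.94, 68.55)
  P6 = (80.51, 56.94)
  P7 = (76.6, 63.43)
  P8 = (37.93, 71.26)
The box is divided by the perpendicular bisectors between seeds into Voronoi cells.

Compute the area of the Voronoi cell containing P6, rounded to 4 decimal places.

1. box [0,92]×[0,90]: [(0, 0) (92, 0) (92, 90) (0, 90)]
2. ⊥bis P6·P0 via (66.655,49.56): [(92, 1.978) (92, 90) (45.1142, 90)]  |A|=2063.4885
3. ⊥bis P6·P1 via (67.485,41.975): [(73.4698, 36.766) (92, 20.638) (92, 90) (45.1142, 90)]  |A|=1890.6022
4. ⊥bis P6·P2 via (52.87,57.505): [(53.2231, 74.7767) (73.4698, 36.766) (92, 20.638) (92, 90) (53.5342, 90)]  |A|=1826.5123
5. ⊥bis P6·P3 via (44.46,55.895): [(53.2231, 74.7767) (73.4698, 36.766) (92, 20.638) (92, 90) (53.5342, 90)]  |A|=1826.5123
6. ⊥bis P6·P4 via (50.825,33.68): [(53.2231, 74.7767) (73.4698, 36.766) (92, 20.638) (92, 90) (53.5342, 90)]  |A|=1826.5123
7. ⊥bis P6·P5 via (54.725,62.745): [(56.1828, 69.2202) (73.4698, 36.766) (92, 20.638) (92, 90) (60.8609, 90)]  |A|=1726.9959
8. ⊥bis P6·P7 via (78.555,60.185): [(65.2615, 52.1761) (73.4698, 36.766) (92, 20.638) (92, 68.2851)]  |A|=713.5903
9. ⊥bis P6·P8 via (59.22,64.1): [(65.2615, 52.1761) (73.4698, 36.766) (92, 20.638) (92, 68.2851)]  |A|=713.5903
10. canonical 4-gon: [(65.2615, 52.1761) (73.4698, 36.766) (92, 20.638) (92, 68.2851)]
11. shoelace: 713.5903

Area of P6's cell: 713.5903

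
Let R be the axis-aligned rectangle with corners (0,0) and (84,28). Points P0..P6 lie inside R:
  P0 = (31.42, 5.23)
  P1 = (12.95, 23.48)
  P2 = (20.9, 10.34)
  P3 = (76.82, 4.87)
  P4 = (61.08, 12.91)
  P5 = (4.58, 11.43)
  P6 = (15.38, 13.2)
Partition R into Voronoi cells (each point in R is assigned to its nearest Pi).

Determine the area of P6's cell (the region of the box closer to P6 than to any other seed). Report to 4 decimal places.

Area of P6's cell: 119.7851

1. box [0,84]×[0,28]: [(0, 0) (84, 0) (84, 28) (0, 28)]
2. ⊥bis P6·P0 via (23.4,9.215): [(0, 0) (18.8212, 0) (32.7339, 28) (0, 28)]  |A|=721.7724
3. ⊥bis P6·P1 via (14.165,18.34): [(0, 14.9917) (0, 0) (18.8212, 0) (29.7665, 22.0279)]  |A|=430.4208
4. ⊥bis P6·P2 via (18.14,11.77): [(22.5739, 20.3277) (0, 14.9917) (0, 0) (12.0418, 0)]  |A|=291.6008
5. ⊥bis P6·P3 via (46.1,9.035): [(22.5739, 20.3277) (0, 14.9917) (0, 0) (12.0418, 0)]  |A|=291.6008
6. ⊥bis P6·P4 via (38.23,13.055): [(22.5739, 20.3277) (0, 14.9917) (0, 0) (12.0418, 0)]  |A|=291.6008
7. ⊥bis P6·P5 via (9.98,12.315): [(22.5739, 20.3277) (9.1855, 17.1629) (11.9983, 0) (12.0418, 0)]  |A|=119.7851
8. canonical 4-gon: [(22.5739, 20.3277) (9.1855, 17.1629) (11.9983, 0) (12.0418, 0)]
9. shoelace: 119.7851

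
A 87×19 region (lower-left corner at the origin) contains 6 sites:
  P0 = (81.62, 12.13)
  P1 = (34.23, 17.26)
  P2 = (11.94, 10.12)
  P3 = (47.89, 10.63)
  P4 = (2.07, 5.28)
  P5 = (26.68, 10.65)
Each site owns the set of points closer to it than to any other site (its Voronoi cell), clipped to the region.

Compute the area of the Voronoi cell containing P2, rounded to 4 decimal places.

1. box [0,87]×[0,19]: [(0, 0) (87, 0) (87, 19) (0, 19)]
2. ⊥bis P2·P0 via (46.78,11.125): [(0, 0) (47.1009, 0) (46.5528, 19) (0, 19)]  |A|=889.7106
3. ⊥bis P2·P1 via (23.085,13.69): [(0, 0) (27.4702, 0) (21.3841, 19) (0, 19)]  |A|=464.1159
4. ⊥bis P2·P3 via (29.915,10.375): [(0, 0) (27.4702, 0) (21.3841, 19) (0, 19)]  |A|=464.1159
5. ⊥bis P2·P4 via (7.005,7.7): [(10.7809, 0) (27.4702, 0) (21.3841, 19) (1.4638, 19)]  |A|=347.7917
6. ⊥bis P2·P5 via (19.31,10.385): [(10.7809, 0) (19.6834, 0) (19.0002, 19) (1.4638, 19)]  |A|=251.1704
7. canonical 4-gon: [(10.7809, 0) (19.6834, 0) (19.0002, 19) (1.4638, 19)]
8. shoelace: 251.1704

Area of P2's cell: 251.1704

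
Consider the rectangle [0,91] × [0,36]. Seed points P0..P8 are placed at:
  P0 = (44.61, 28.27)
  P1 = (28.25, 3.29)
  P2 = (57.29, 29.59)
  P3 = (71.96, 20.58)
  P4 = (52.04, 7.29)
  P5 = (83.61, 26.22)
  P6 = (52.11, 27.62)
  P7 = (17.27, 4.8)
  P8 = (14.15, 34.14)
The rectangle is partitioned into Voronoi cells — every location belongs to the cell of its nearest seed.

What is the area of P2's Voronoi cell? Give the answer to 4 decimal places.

Area of P2's cell: 189.6465

1. box [0,91]×[0,36]: [(0, 0) (91, 0) (91, 36) (0, 36)]
2. ⊥bis P2·P0 via (50.95,28.93): [(53.9616, 0) (91, 0) (91, 36) (50.214, 36)]  |A|=1400.8384
3. ⊥bis P2·P1 via (42.77,16.44): [(53.4815, 4.6126) (57.6588, 0) (91, 0) (91, 36) (50.214, 36)]  |A|=1392.3115
4. ⊥bis P2·P3 via (64.625,25.085): [(53.2742, 6.6037) (71.3288, 36) (50.214, 36)]  |A|=310.3477
5. ⊥bis P2·P4 via (54.665,18.44): [(51.9761, 19.073) (59.8011, 17.2308) (71.3288, 36) (50.214, 36)]  |A|=262.7571
6. ⊥bis P2·P5 via (70.45,27.905): [(51.9761, 19.073) (59.8011, 17.2308) (71.3288, 36) (50.214, 36)]  |A|=262.7571
7. ⊥bis P2·P6 via (54.7,28.605): [(58.9494, 17.4313) (59.8011, 17.2308) (71.3288, 36) (51.8876, 36)]  |A|=189.6465
8. ⊥bis P2·P7 via (37.28,17.195): [(58.9494, 17.4313) (59.8011, 17.2308) (71.3288, 36) (51.8876, 36)]  |A|=189.6465
9. ⊥bis P2·P8 via (35.72,31.865): [(58.9494, 17.4313) (59.8011, 17.2308) (71.3288, 36) (51.8876, 36)]  |A|=189.6465
10. canonical 4-gon: [(58.9494, 17.4313) (59.8011, 17.2308) (71.3288, 36) (51.8876, 36)]
11. shoelace: 189.6465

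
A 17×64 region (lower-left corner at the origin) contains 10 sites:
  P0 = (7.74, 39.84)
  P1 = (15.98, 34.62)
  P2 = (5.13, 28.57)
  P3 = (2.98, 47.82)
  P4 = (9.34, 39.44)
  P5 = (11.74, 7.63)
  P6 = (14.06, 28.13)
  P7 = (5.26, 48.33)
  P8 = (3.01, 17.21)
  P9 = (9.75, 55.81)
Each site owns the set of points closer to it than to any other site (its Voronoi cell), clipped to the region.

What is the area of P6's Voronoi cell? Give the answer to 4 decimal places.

Area of P6's cell: 98.3678

1. box [0,17]×[0,64]: [(0, 0) (17, 0) (17, 64) (0, 64)]
2. ⊥bis P6·P0 via (10.9,33.985): [(0, 28.1022) (0, 0) (17, 0) (17, 37.2772)]  |A|=555.7248
3. ⊥bis P6·P1 via (15.02,31.375): [(9.2351, 33.0864) (0, 28.1022) (0, 0) (17, 0) (17, 30.7892)]  |A|=530.5354
4. ⊥bis P6·P2 via (9.595,28.35): [(9.8198, 32.9134) (8.1981, 0) (17, 0) (17, 30.7892)]  |A|=255.3854
5. ⊥bis P6·P3 via (8.52,37.975): [(9.8198, 32.9134) (8.1981, 0) (17, 0) (17, 30.7892)]  |A|=255.3854
6. ⊥bis P6·P4 via (11.7,33.785): [(9.8198, 32.9134) (8.1981, 0) (17, 0) (17, 30.7892)]  |A|=255.3854
7. ⊥bis P6·P5 via (12.9,17.88): [(9.8198, 32.9134) (9.1003, 18.31) (17, 17.416) (17, 30.7892)]  |A|=106.0137
8. ⊥bis P6·P7 via (9.66,38.23): [(9.8198, 32.9134) (9.1003, 18.31) (17, 17.416) (17, 30.7892)]  |A|=106.0137
9. ⊥bis P6·P8 via (8.535,22.67): [(9.8198, 32.9134) (9.2781, 21.9181) (13.3151, 17.833) (17, 17.416) (17, 30.7892)]  |A|=98.3678
10. ⊥bis P6·P9 via (11.905,41.97): [(9.8198, 32.9134) (9.2781, 21.9181) (13.3151, 17.833) (17, 17.416) (17, 30.7892)]  |A|=98.3678
11. canonical 5-gon: [(9.8198, 32.9134) (9.2781, 21.9181) (13.3151, 17.833) (17, 17.416) (17, 30.7892)]
12. shoelace: 98.3678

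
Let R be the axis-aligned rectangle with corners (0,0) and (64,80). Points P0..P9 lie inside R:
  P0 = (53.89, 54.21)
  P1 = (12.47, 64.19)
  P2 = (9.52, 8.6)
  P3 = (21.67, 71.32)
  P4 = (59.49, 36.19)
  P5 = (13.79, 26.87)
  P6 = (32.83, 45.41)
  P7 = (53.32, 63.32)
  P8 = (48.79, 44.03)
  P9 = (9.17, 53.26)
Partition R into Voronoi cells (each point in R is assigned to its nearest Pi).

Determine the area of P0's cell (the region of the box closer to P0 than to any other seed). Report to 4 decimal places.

Area of P0's cell: 220.9757

1. box [0,64]×[0,80]: [(0, 0) (64, 0) (64, 80) (0, 80)]
2. ⊥bis P0·P1 via (33.18,59.2): [(18.916, 0) (64, 0) (64, 80) (38.1917, 80)]  |A|=2835.6937
3. ⊥bis P0·P2 via (31.705,31.405): [(27.4745, 35.5205) (63.9877, 0) (64, 0) (64, 80) (38.1917, 80)]  |A|=2035.2095
4. ⊥bis P0·P3 via (37.78,62.765): [(30.9317, 49.8689) (27.4745, 35.5205) (63.9877, 0) (64, 0) (64, 80) (46.9324, 80)]  |A|=1903.5257
5. ⊥bis P0·P4 via (56.69,45.2): [(30.9317, 49.8689) (27.6309, 36.1694) (64, 47.4717) (64, 80) (46.9324, 80)]  |A|=1025.4261
6. ⊥bis P0·P5 via (33.84,40.54): [(30.9317, 49.8689) (30.0303, 46.1278) (35.2133, 38.5258) (64, 47.4717) (64, 80) (46.9324, 80)]  |A|=990.4988
7. ⊥bis P0·P6 via (43.36,49.81): [(37.8733, 62.9407) (46.5969, 42.0634) (64, 47.4717) (64, 80) (46.9324, 80)]  |A|=775.7634
8. ⊥bis P0·P7 via (53.605,58.765): [(39.9745, 57.9122) (46.5969, 42.0634) (64, 47.4717) (64, 59.4154)]  |A|=299.2931
9. ⊥bis P0·P8 via (51.34,49.12): [(39.9745, 57.9122) (41.6119, 53.9936) (58.2173, 45.6746) (64, 47.4717) (64, 59.4154)]  |A|=220.9757
10. ⊥bis P0·P9 via (31.53,53.735): [(39.9745, 57.9122) (41.6119, 53.9936) (58.2173, 45.6746) (64, 47.4717) (64, 59.4154)]  |A|=220.9757
11. canonical 5-gon: [(39.9745, 57.9122) (41.6119, 53.9936) (58.2173, 45.6746) (64, 47.4717) (64, 59.4154)]
12. shoelace: 220.9757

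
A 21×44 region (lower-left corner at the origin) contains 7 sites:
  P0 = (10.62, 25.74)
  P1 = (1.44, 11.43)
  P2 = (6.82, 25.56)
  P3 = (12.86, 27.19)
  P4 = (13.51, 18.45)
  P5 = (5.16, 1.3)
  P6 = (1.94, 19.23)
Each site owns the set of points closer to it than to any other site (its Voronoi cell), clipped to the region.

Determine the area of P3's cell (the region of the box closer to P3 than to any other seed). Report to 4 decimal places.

Area of P3's cell: 259.9115

1. box [0,21]×[0,44]: [(0, 0) (21, 0) (21, 44) (0, 44)]
2. ⊥bis P3·P0 via (11.74,26.465): [(21, 12.1599) (21, 44) (0.3892, 44)]  |A|=328.1247
3. ⊥bis P3·P1 via (7.15,19.31): [(21, 12.1599) (21, 44) (0.3892, 44)]  |A|=328.1247
4. ⊥bis P3·P2 via (9.84,26.375): [(8.4399, 31.5631) (21, 12.1599) (21, 44) (5.0836, 44)]  |A|=298.933
5. ⊥bis P3·P4 via (13.185,22.82): [(8.4399, 31.5631) (14.0575, 22.8849) (21, 23.4012) (21, 44) (5.0836, 44)]  |A|=259.9115
6. ⊥bis P3·P5 via (9.01,14.245): [(8.4399, 31.5631) (14.0575, 22.8849) (21, 23.4012) (21, 44) (5.0836, 44)]  |A|=259.9115
7. ⊥bis P3·P6 via (7.4,23.21): [(8.4399, 31.5631) (14.0575, 22.8849) (21, 23.4012) (21, 44) (5.0836, 44)]  |A|=259.9115
8. canonical 5-gon: [(8.4399, 31.5631) (14.0575, 22.8849) (21, 23.4012) (21, 44) (5.0836, 44)]
9. shoelace: 259.9115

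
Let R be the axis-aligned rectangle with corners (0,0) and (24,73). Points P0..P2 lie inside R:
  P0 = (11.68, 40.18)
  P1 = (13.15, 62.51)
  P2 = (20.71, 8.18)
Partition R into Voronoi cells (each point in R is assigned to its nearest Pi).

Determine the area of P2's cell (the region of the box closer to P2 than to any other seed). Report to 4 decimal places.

Area of P2's cell: 551.9094

1. box [0,24]×[0,73]: [(0, 0) (24, 0) (24, 73) (0, 73)]
2. ⊥bis P2·P0 via (16.195,24.18): [(0, 19.61) (0, 0) (24, 0) (24, 26.3825)]  |A|=551.9094
3. ⊥bis P2·P1 via (16.93,35.345): [(0, 19.61) (0, 0) (24, 0) (24, 26.3825)]  |A|=551.9094
4. canonical 4-gon: [(0, 19.61) (0, 0) (24, 0) (24, 26.3825)]
5. shoelace: 551.9094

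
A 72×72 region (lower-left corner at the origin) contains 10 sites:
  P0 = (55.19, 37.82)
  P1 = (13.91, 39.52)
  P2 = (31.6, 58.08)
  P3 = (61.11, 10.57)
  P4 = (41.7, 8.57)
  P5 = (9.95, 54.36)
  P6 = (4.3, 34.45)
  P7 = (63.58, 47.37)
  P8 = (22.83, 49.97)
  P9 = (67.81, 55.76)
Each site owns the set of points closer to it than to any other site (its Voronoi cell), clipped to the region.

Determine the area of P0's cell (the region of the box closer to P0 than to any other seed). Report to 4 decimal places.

1. box [0,72]×[0,72]: [(0, 0) (72, 0) (72, 72) (0, 72)]
2. ⊥bis P0·P1 via (34.55,38.67): [(32.9575, 0) (72, 0) (72, 72) (35.9226, 72)]  |A|=2704.3169
3. ⊥bis P0·P2 via (43.395,47.95): [(34.5059, 37.5999) (32.9575, 0) (72, 0) (72, 72) (64.0501, 72)]  |A|=2220.523
4. ⊥bis P0·P3 via (58.15,24.195): [(34.5059, 37.5999) (33.7355, 18.891) (72, 27.2039) (72, 72) (64.0501, 72)]  |A|=1331.275
5. ⊥bis P0·P4 via (48.445,23.195): [(34.5059, 37.5999) (34.1836, 29.7723) (50.0787, 22.4415) (72, 27.2039) (72, 72) (64.0501, 72)]  |A|=1243.1523
6. ⊥bis P0·P5 via (32.57,46.09): [(34.5059, 37.5999) (34.1836, 29.7723) (50.0787, 22.4415) (72, 27.2039) (72, 72) (64.0501, 72)]  |A|=1243.1523
7. ⊥bis P0·P6 via (29.745,36.135): [(34.5059, 37.5999) (34.1836, 29.7723) (50.0787, 22.4415) (72, 27.2039) (72, 72) (64.0501, 72)]  |A|=1243.1523
8. ⊥bis P0·P7 via (59.385,42.595): [(47.6501, 52.9045) (34.5059, 37.5999) (34.1836, 29.7723) (50.0787, 22.4415) (72, 27.2039) (72, 31.5123)]  |A|=674.3128
9. ⊥bis P0·P8 via (39.01,43.895): [(47.6501, 52.9045) (38.309, 42.0281) (34.2422, 31.1966) (34.1836, 29.7723) (50.0787, 22.4415) (72, 27.2039) (72, 31.5123)]  |A|=662.7205
10. ⊥bis P0·P9 via (61.5,46.79): [(47.6501, 52.9045) (38.309, 42.0281) (34.2422, 31.1966) (34.1836, 29.7723) (50.0787, 22.4415) (72, 27.2039) (72, 31.5123)]  |A|=662.7205
11. canonical 7-gon: [(47.6501, 52.9045) (38.309, 42.0281) (34.2422, 31.1966) (34.1836, 29.7723) (50.0787, 22.4415) (72, 27.2039) (72, 31.5123)]
12. shoelace: 662.7205

Area of P0's cell: 662.7205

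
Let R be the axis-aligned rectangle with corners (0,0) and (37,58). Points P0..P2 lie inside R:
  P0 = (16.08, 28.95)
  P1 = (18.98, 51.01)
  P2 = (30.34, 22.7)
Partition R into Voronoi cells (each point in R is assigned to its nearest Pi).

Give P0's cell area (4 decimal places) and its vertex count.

Area of P0's cell: 837.1119 (4 vertices)

1. box [0,37]×[0,58]: [(0, 0) (37, 0) (37, 58) (0, 58)]
2. ⊥bis P0·P1 via (17.53,39.98): [(0, 42.2845) (0, 0) (37, 0) (37, 37.4205)]  |A|=1474.5419
3. ⊥bis P0·P2 via (23.21,25.825): [(28.7666, 38.5028) (0, 42.2845) (0, 0) (11.8912, 0)]  |A|=837.1119
4. canonical 4-gon: [(28.7666, 38.5028) (0, 42.2845) (0, 0) (11.8912, 0)]
5. shoelace: 837.1119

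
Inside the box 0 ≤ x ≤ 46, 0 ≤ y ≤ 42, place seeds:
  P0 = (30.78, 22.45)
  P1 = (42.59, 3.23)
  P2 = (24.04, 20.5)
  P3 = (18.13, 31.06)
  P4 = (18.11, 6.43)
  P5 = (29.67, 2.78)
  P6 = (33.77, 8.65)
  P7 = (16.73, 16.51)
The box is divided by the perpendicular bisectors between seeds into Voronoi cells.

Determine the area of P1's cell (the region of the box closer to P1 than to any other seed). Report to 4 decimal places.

1. box [0,46]×[0,42]: [(0, 0) (46, 0) (46, 42) (0, 42)]
2. ⊥bis P1·P0 via (36.685,12.84): [(15.7887, 0) (46, 0) (46, 18.5637)]  |A|=280.4169
3. ⊥bis P1·P2 via (33.315,11.865): [(30.9311, 9.3045) (22.2687, 0) (46, 0) (46, 18.5637)]  |A|=250.2705
4. ⊥bis P1·P3 via (30.36,17.145): [(30.9311, 9.3045) (22.2687, 0) (46, 0) (46, 18.5637)]  |A|=250.2705
5. ⊥bis P1·P4 via (30.35,4.83): [(30.9352, 9.307) (29.7186, 0) (46, 0) (46, 18.5637)]  |A|=215.5944
6. ⊥bis P1·P5 via (36.13,3.005): [(35.8063, 12.3) (36.2347, 0) (46, 0) (46, 18.5637)]  |A|=154.674
7. ⊥bis P1·P6 via (38.18,5.94): [(45.8995, 18.502) (36.1432, 2.6255) (36.2347, 0) (46, 0) (46, 18.5637)]  |A|=104.8055
8. ⊥bis P1·P7 via (29.66,9.87): [(45.8995, 18.502) (36.1432, 2.6255) (36.2347, 0) (46, 0) (46, 18.5637)]  |A|=104.8055
9. canonical 5-gon: [(45.8995, 18.502) (36.1432, 2.6255) (36.2347, 0) (46, 0) (46, 18.5637)]
10. shoelace: 104.8055

Area of P1's cell: 104.8055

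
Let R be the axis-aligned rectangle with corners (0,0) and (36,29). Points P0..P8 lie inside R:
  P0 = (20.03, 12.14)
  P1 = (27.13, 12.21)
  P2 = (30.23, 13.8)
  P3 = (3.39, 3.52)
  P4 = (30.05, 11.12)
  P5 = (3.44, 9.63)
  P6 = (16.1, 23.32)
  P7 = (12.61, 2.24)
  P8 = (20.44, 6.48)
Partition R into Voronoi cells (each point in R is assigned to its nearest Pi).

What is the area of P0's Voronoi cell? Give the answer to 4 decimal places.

Area of P0's cell: 99.2641

1. box [0,36]×[0,29]: [(0, 0) (36, 0) (36, 29) (0, 29)]
2. ⊥bis P0·P1 via (23.58,12.175): [(0, 0) (23.7, 0) (23.4141, 29) (0, 29)]  |A|=683.1552
3. ⊥bis P0·P2 via (25.13,12.97): [(0, 0) (23.7, 0) (23.4717, 23.1595) (22.5212, 29) (0, 29)]  |A|=680.5477
4. ⊥bis P0·P3 via (11.71,7.83): [(15.7662, 0) (23.7, 0) (23.4717, 23.1595) (22.5212, 29) (0.7433, 29)]  |A|=441.16
5. ⊥bis P0·P4 via (25.04,11.63): [(15.7662, 0) (23.7, 0) (23.4717, 23.1595) (22.5212, 29) (0.7433, 29)]  |A|=441.16
6. ⊥bis P0·P5 via (11.735,10.885): [(12.3982, 6.5015) (15.7662, 0) (23.7, 0) (23.4717, 23.1595) (22.5212, 29) (8.9943, 29)]  |A|=348.343
7. ⊥bis P0·P6 via (18.065,17.73): [(11.0713, 15.2716) (12.3982, 6.5015) (15.7662, 0) (23.7, 0) (23.5064, 19.6428)]  |A|=193.5892
8. ⊥bis P0·P7 via (16.32,7.19): [(11.0713, 15.2716) (11.7791, 10.5934) (23.6836, 1.671) (23.5064, 19.6428)]  |A|=136.8149
9. ⊥bis P0·P8 via (20.235,9.31): [(11.0713, 15.2716) (11.7791, 10.5934) (14.0857, 8.8646) (23.6058, 9.5542) (23.5064, 19.6428)]  |A|=99.2641
10. canonical 5-gon: [(11.0713, 15.2716) (11.7791, 10.5934) (14.0857, 8.8646) (23.6058, 9.5542) (23.5064, 19.6428)]
11. shoelace: 99.2641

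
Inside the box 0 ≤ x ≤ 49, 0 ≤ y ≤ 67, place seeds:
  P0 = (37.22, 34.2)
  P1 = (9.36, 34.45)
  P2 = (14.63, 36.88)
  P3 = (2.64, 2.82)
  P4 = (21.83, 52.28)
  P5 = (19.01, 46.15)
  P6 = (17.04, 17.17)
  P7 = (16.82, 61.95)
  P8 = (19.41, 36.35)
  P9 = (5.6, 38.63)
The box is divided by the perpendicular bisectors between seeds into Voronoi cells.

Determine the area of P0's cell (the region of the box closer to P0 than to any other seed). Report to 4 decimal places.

1. box [0,49]×[0,67]: [(0, 0) (49, 0) (49, 67) (0, 67)]
2. ⊥bis P0·P1 via (23.29,34.325): [(22.982, 0) (49, 0) (49, 67) (23.5832, 67)]  |A|=1723.066
3. ⊥bis P0·P2 via (25.925,35.54): [(23.0862, 11.6113) (22.982, 0) (49, 0) (49, 67) (29.6573, 67)]  |A|=1554.8477
4. ⊥bis P0·P3 via (19.93,18.51): [(23.4451, 14.6365) (36.7271, 0) (49, 0) (49, 67) (29.6573, 67)]  |A|=1452.3317
5. ⊥bis P0·P4 via (29.525,43.24): [(26.5367, 40.6963) (23.4451, 14.6365) (36.7271, 0) (49, 0) (49, 59.8174)]  |A|=1117.268
6. ⊥bis P0·P5 via (28.115,40.175): [(30.8874, 44.3997) (26.1129, 37.1242) (23.4451, 14.6365) (36.7271, 0) (49, 0) (49, 59.8174)]  |A|=1110.2821
7. ⊥bis P0·P6 via (27.13,25.685): [(30.8874, 44.3997) (26.1129, 37.1242) (25.0485, 28.1516) (48.8057, 0) (49, 0) (49, 59.8174)]  |A|=838.7787
8. ⊥bis P0·P7 via (27.02,48.075): [(30.8874, 44.3997) (26.1129, 37.1242) (25.0485, 28.1516) (48.8057, 0) (49, 0) (49, 59.8174)]  |A|=838.7787
9. ⊥bis P0·P8 via (28.315,35.275): [(30.8874, 44.3997) (29.085, 41.6531) (27.1539, 25.6567) (48.8057, 0) (49, 0) (49, 59.8174)]  |A|=808.6074
10. ⊥bis P0·P9 via (21.41,36.415): [(30.8874, 44.3997) (29.085, 41.6531) (27.1539, 25.6567) (48.8057, 0) (49, 0) (49, 59.8174)]  |A|=808.6074
11. canonical 6-gon: [(30.8874, 44.3997) (29.085, 41.6531) (27.1539, 25.6567) (48.8057, 0) (49, 0) (49, 59.8174)]
12. shoelace: 808.6074

Area of P0's cell: 808.6074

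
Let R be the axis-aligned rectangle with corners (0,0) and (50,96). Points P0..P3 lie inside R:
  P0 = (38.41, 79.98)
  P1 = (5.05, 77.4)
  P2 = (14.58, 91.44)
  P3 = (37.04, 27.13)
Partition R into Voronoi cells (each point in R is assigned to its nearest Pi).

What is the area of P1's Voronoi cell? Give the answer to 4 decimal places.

Area of P1's cell: 848.6782

1. box [0,50]×[0,96]: [(0, 0) (50, 0) (50, 96) (0, 96)]
2. ⊥bis P1·P0 via (21.73,78.69): [(0, 0) (27.8157, 0) (20.3913, 96) (0, 96)]  |A|=2313.9367
3. ⊥bis P1·P2 via (9.815,84.42): [(0, 91.0822) (0, 0) (27.8157, 0) (21.9224, 76.2018)]  |A|=2058.1758
4. ⊥bis P1·P3 via (21.045,52.265): [(0, 91.0822) (0, 38.8727) (23.6457, 53.92) (21.9224, 76.2018)]  |A|=848.6782
5. canonical 4-gon: [(0, 91.0822) (0, 38.8727) (23.6457, 53.92) (21.9224, 76.2018)]
6. shoelace: 848.6782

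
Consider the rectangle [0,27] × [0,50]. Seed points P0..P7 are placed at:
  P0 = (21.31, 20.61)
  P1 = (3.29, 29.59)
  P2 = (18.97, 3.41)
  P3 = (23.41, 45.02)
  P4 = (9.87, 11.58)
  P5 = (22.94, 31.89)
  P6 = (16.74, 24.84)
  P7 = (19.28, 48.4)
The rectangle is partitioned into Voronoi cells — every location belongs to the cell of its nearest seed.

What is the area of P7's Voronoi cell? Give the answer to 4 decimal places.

Area of P7's cell: 162.6286

1. box [0,27]×[0,50]: [(0, 0) (27, 0) (27, 50) (0, 50)]
2. ⊥bis P7·P0 via (20.295,34.505): [(0, 33.0225) (27, 34.9948) (27, 50) (0, 50)]  |A|=431.7667
3. ⊥bis P7·P1 via (11.285,38.995): [(0, 48.5881) (16.8619, 34.2542) (27, 34.9948) (27, 50) (0, 50)]  |A|=300.5337
4. ⊥bis P7·P2 via (19.125,25.905): [(0, 48.5881) (16.8619, 34.2542) (27, 34.9948) (27, 50) (0, 50)]  |A|=300.5337
5. ⊥bis P7·P3 via (21.345,46.71): [(0, 48.5881) (13.4941, 37.1171) (24.0375, 50) (0, 50)]  |A|=164.3629
6. ⊥bis P7·P4 via (14.575,29.99): [(0, 48.5881) (13.4941, 37.1171) (24.0375, 50) (0, 50)]  |A|=164.3629
7. ⊥bis P7·P5 via (21.11,40.145): [(0, 48.5881) (12.2442, 38.1796) (14.8335, 38.7536) (24.0375, 50) (0, 50)]  |A|=162.6286
8. ⊥bis P7·P6 via (18.01,36.62): [(0, 48.5881) (12.2442, 38.1796) (14.8335, 38.7536) (24.0375, 50) (0, 50)]  |A|=162.6286
9. canonical 5-gon: [(0, 48.5881) (12.2442, 38.1796) (14.8335, 38.7536) (24.0375, 50) (0, 50)]
10. shoelace: 162.6286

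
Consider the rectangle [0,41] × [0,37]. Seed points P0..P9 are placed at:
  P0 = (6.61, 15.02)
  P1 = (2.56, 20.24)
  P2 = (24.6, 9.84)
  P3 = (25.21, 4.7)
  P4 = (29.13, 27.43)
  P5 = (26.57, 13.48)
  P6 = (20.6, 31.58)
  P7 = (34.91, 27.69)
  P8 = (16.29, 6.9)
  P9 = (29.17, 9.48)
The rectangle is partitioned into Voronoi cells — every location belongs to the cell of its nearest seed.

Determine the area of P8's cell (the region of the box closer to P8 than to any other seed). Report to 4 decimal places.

1. box [0,41]×[0,37]: [(0, 0) (41, 0) (41, 37) (0, 37)]
2. ⊥bis P8·P0 via (11.45,10.96): [(2.2563, 0) (41, 0) (41, 37) (33.2935, 37)]  |A|=859.3296
3. ⊥bis P8·P1 via (9.425,13.57): [(2.2563, 0) (41, 0) (41, 37) (33.2935, 37)]  |A|=859.3296
4. ⊥bis P8·P2 via (20.445,8.37): [(17.1322, 17.7338) (2.2563, 0) (23.4062, 0)]  |A|=187.5346
5. ⊥bis P8·P3 via (20.75,5.8): [(20.9982, 6.8064) (17.1322, 17.7338) (2.2563, 0) (19.3195, 0)]  |A|=173.6268
6. ⊥bis P8·P4 via (22.71,17.165): [(20.9982, 6.8064) (17.1322, 17.7338) (2.2563, 0) (19.3195, 0)]  |A|=173.6268
7. ⊥bis P8·P5 via (21.43,10.19): [(20.9982, 6.8064) (17.7881, 15.8797) (16.8311, 17.3749) (2.2563, 0) (19.3195, 0)]  |A|=173.23
8. ⊥bis P8·P6 via (18.445,19.24): [(20.9982, 6.8064) (17.7881, 15.8797) (16.8311, 17.3749) (2.2563, 0) (19.3195, 0)]  |A|=173.23
9. ⊥bis P8·P7 via (25.6,17.295): [(20.9982, 6.8064) (17.7881, 15.8797) (16.8311, 17.3749) (2.2563, 0) (19.3195, 0)]  |A|=173.23
10. ⊥bis P8·P9 via (22.73,8.19): [(20.9982, 6.8064) (17.7881, 15.8797) (16.8311, 17.3749) (2.2563, 0) (19.3195, 0)]  |A|=173.23
11. canonical 5-gon: [(20.9982, 6.8064) (17.7881, 15.8797) (16.8311, 17.3749) (2.2563, 0) (19.3195, 0)]
12. shoelace: 173.23

Area of P8's cell: 173.2300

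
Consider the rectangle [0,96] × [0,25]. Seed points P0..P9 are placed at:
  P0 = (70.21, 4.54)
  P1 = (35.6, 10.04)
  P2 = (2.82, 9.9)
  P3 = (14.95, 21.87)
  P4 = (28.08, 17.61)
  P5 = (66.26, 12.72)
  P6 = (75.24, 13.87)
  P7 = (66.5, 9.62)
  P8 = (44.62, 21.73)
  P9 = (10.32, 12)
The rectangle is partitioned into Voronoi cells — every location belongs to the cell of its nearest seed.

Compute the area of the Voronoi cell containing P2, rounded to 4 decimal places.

Area of P2's cell: 148.0728

1. box [0,96]×[0,25]: [(0, 0) (96, 0) (96, 25) (0, 25)]
2. ⊥bis P2·P0 via (36.515,7.22): [(0, 0) (35.9407, 0) (37.9292, 25) (0, 25)]  |A|=923.3739
3. ⊥bis P2·P1 via (19.21,9.97): [(0, 0) (19.2526, 0) (19.1458, 25) (0, 25)]  |A|=479.9799
4. ⊥bis P2·P3 via (8.885,15.885): [(0, 24.8888) (0, 0) (19.2526, 0) (19.2295, 5.4022)]  |A|=291.3027
5. ⊥bis P2·P4 via (15.45,13.755): [(17.4487, 7.2069) (0, 24.8888) (0, 0) (19.2526, 0) (19.247, 1.3151)]  |A|=287.6792
6. ⊥bis P2·P5 via (34.54,11.31): [(17.4487, 7.2069) (0, 24.8888) (0, 0) (19.2526, 0) (19.247, 1.3151)]  |A|=287.6792
7. ⊥bis P2·P6 via (39.03,11.885): [(17.4487, 7.2069) (0, 24.8888) (0, 0) (19.2526, 0) (19.247, 1.3151)]  |A|=287.6792
8. ⊥bis P2·P7 via (34.66,9.76): [(17.4487, 7.2069) (0, 24.8888) (0, 0) (19.2526, 0) (19.247, 1.3151)]  |A|=287.6792
9. ⊥bis P2·P8 via (23.72,15.815): [(17.4487, 7.2069) (0, 24.8888) (0, 0) (19.2526, 0) (19.247, 1.3151)]  |A|=287.6792
10. ⊥bis P2·P9 via (6.57,10.95): [(3.7237, 21.1153) (0, 24.8888) (0, 0) (9.636, 0)]  |A|=148.0728
11. canonical 4-gon: [(3.7237, 21.1153) (0, 24.8888) (0, 0) (9.636, 0)]
12. shoelace: 148.0728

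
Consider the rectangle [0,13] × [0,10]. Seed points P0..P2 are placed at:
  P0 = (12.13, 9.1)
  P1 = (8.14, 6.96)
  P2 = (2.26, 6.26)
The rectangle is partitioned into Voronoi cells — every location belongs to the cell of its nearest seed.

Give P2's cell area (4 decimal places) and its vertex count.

1. box [0,13]×[0,10]: [(0, 0) (13, 0) (13, 10) (0, 10)]
2. ⊥bis P2·P0 via (7.195,7.68): [(0, 0) (9.4048, 0) (6.5274, 10) (0, 10)]  |A|=79.6614
3. ⊥bis P2·P1 via (5.2,6.61): [(0, 0) (5.9869, 0) (4.7964, 10) (0, 10)]  |A|=53.9167
4. canonical 4-gon: [(0, 0) (5.9869, 0) (4.7964, 10) (0, 10)]
5. shoelace: 53.9167

Area of P2's cell: 53.9167 (4 vertices)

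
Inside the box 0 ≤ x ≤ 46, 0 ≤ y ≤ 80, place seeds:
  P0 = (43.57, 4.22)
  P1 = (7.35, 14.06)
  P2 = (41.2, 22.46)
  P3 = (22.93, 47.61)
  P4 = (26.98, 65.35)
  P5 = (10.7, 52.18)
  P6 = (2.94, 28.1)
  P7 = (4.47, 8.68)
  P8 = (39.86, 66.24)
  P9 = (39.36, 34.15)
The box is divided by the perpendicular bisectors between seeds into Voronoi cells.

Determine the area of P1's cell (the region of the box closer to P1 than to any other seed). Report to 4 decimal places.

1. box [0,46]×[0,80]: [(0, 0) (46, 0) (46, 80) (0, 80)]
2. ⊥bis P1·P0 via (25.46,9.14): [(0, 0) (22.9769, 0) (44.7108, 80) (0, 80)]  |A|=2707.5066
3. ⊥bis P1·P2 via (24.275,18.26): [(0, 0) (22.9769, 0) (26.0235, 11.2141) (8.954, 80) (0, 80)]  |A|=1477.7257
4. ⊥bis P1·P3 via (15.14,30.835): [(0, 37.8657) (0, 0) (22.9769, 0) (26.0235, 11.2141) (21.9378, 27.6782)]  |A|=781.3138
5. ⊥bis P1·P4 via (17.165,39.705): [(0, 37.8657) (0, 0) (22.9769, 0) (26.0235, 11.2141) (21.9378, 27.6782)]  |A|=781.3138
6. ⊥bis P1·P5 via (9.025,33.12): [(10.4983, 32.9905) (0, 33.9131) (0, 0) (22.9769, 0) (26.0235, 11.2141) (21.9378, 27.6782)]  |A|=760.566
7. ⊥bis P1·P6 via (5.145,21.08): [(0, 19.4639) (0, 0) (22.9769, 0) (26.0235, 11.2141) (22.2425, 26.4504)]  |A|=564.7467
8. ⊥bis P1·P7 via (5.91,11.37): [(0, 19.4639) (0, 14.5337) (23.5067, 1.9502) (26.0235, 11.2141) (22.2425, 26.4504)]  |A|=371.5219
9. ⊥bis P1·P8 via (23.605,40.15): [(0, 19.4639) (0, 14.5337) (23.5067, 1.9502) (26.0235, 11.2141) (22.2425, 26.4504)]  |A|=371.5219
10. ⊥bis P1·P9 via (23.355,24.105): [(21.9422, 26.356) (0, 19.4639) (0, 14.5337) (23.5067, 1.9502) (26.0235, 11.2141) (22.4776, 25.5029)]  |A|=371.3686
11. canonical 6-gon: [(21.9422, 26.356) (0, 19.4639) (0, 14.5337) (23.5067, 1.9502) (26.0235, 11.2141) (22.4776, 25.5029)]
12. shoelace: 371.3686

Area of P1's cell: 371.3686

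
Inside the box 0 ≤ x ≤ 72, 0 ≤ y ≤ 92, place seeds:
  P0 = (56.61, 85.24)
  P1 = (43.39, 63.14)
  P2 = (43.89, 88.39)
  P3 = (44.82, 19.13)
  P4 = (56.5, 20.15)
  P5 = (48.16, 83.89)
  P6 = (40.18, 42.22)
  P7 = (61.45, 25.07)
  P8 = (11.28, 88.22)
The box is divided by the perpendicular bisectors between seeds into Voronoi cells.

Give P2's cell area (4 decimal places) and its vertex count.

1. box [0,72]×[0,92]: [(0, 0) (72, 0) (72, 92) (0, 92)]
2. ⊥bis P2·P0 via (50.25,86.815): [(0, 0) (28.751, 0) (51.534, 92) (0, 92)]  |A|=3693.1111
3. ⊥bis P2·P1 via (43.64,75.765): [(0, 76.6292) (47.4947, 75.6887) (51.534, 92) (0, 92)]  |A|=785.3106
4. ⊥bis P2·P3 via (44.355,53.76): [(0, 76.6292) (47.4947, 75.6887) (51.534, 92) (0, 92)]  |A|=785.3106
5. ⊥bis P2·P4 via (50.195,54.27): [(0, 76.6292) (47.4947, 75.6887) (51.534, 92) (0, 92)]  |A|=785.3106
6. ⊥bis P2·P5 via (46.025,86.14): [(0, 76.6292) (35.2659, 75.9308) (51.3293, 91.1732) (51.534, 92) (0, 92)]  |A|=690.1685
7. ⊥bis P2·P6 via (42.035,65.305): [(0, 76.6292) (35.2659, 75.9308) (51.3293, 91.1732) (51.534, 92) (0, 92)]  |A|=690.1685
8. ⊥bis P2·P7 via (52.67,56.73): [(0, 76.6292) (35.2659, 75.9308) (51.3293, 91.1732) (51.534, 92) (0, 92)]  |A|=690.1685
9. ⊥bis P2·P8 via (27.585,88.305): [(27.6487, 76.0817) (35.2659, 75.9308) (51.3293, 91.1732) (51.534, 92) (27.5657, 92)]  |A|=258.276
10. canonical 5-gon: [(27.6487, 76.0817) (35.2659, 75.9308) (51.3293, 91.1732) (51.534, 92) (27.5657, 92)]
11. shoelace: 258.276

Area of P2's cell: 258.2760 (5 vertices)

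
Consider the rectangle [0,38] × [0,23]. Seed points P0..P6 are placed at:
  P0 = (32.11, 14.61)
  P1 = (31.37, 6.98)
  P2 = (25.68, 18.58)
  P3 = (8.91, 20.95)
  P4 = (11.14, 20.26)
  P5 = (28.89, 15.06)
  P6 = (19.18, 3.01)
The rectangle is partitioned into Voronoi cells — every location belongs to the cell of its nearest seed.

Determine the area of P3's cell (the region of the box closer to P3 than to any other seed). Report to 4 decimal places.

Area of P3's cell: 140.7545

1. box [0,38]×[0,23]: [(0, 0) (38, 0) (38, 23) (0, 23)]
2. ⊥bis P3·P0 via (20.51,17.78): [(0, 0) (15.6512, 0) (21.9365, 23) (0, 23)]  |A|=432.258
3. ⊥bis P3·P1 via (20.14,13.965): [(0, 0) (11.4538, 0) (18.9404, 12.0364) (21.9365, 23) (0, 23)]  |A|=406.9978
4. ⊥bis P3·P2 via (17.295,19.765): [(0, 0) (11.4538, 0) (15.3979, 6.3409) (17.7522, 23) (0, 23)]  |A|=361.2569
5. ⊥bis P3·P4 via (10.025,20.605): [(0, 0) (3.6495, 0) (10.7661, 23) (0, 23)]  |A|=165.7784
6. ⊥bis P3·P5 via (18.9,18.005): [(0, 0) (3.6495, 0) (10.7661, 23) (0, 23)]  |A|=165.7784
7. ⊥bis P3·P6 via (14.045,11.98): [(0, 3.9397) (5.9165, 7.3267) (10.7661, 23) (0, 23)]  |A|=140.7545
8. canonical 4-gon: [(0, 3.9397) (5.9165, 7.3267) (10.7661, 23) (0, 23)]
9. shoelace: 140.7545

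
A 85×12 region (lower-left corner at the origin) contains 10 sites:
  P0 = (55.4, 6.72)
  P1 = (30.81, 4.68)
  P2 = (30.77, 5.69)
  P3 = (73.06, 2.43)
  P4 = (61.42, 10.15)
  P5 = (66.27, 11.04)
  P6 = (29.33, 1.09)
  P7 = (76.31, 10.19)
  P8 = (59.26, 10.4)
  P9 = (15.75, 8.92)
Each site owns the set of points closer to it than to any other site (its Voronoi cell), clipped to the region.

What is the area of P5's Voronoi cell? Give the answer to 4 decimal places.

Area of P5's cell: 45.7461

1. box [0,85]×[0,12]: [(0, 0) (85, 0) (85, 12) (0, 12)]
2. ⊥bis P5·P0 via (60.835,8.88): [(64.3641, 0) (85, 0) (85, 12) (59.595, 12)]  |A|=276.245
3. ⊥bis P5·P1 via (48.54,7.86): [(64.3641, 0) (85, 0) (85, 12) (59.595, 12)]  |A|=276.245
4. ⊥bis P5·P2 via (48.52,8.365): [(64.3641, 0) (85, 0) (85, 12) (59.595, 12)]  |A|=276.245
5. ⊥bis P5·P3 via (69.665,6.735): [(63.5911, 1.945) (76.3412, 12) (59.595, 12)]  |A|=84.1913
6. ⊥bis P5·P4 via (63.845,10.595): [(65.1995, 3.2135) (76.3412, 12) (63.5872, 12)]  |A|=56.032
7. ⊥bis P5·P6 via (47.8,6.065): [(65.1995, 3.2135) (76.3412, 12) (63.5872, 12)]  |A|=56.032
8. ⊥bis P5·P7 via (71.29,10.615): [(65.1995, 3.2135) (71.0543, 7.8306) (71.4073, 12) (63.5872, 12)]  |A|=45.7461
9. ⊥bis P5·P8 via (62.765,10.72): [(65.1995, 3.2135) (71.0543, 7.8306) (71.4073, 12) (63.5872, 12)]  |A|=45.7461
10. ⊥bis P5·P9 via (41.01,9.98): [(65.1995, 3.2135) (71.0543, 7.8306) (71.4073, 12) (63.5872, 12)]  |A|=45.7461
11. canonical 4-gon: [(65.1995, 3.2135) (71.0543, 7.8306) (71.4073, 12) (63.5872, 12)]
12. shoelace: 45.7461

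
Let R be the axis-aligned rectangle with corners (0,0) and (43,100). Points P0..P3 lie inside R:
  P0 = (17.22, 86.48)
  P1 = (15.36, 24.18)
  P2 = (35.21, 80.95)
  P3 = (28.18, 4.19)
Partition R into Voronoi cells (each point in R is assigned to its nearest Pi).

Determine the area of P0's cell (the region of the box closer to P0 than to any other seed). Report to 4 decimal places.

1. box [0,43]×[0,100]: [(0, 0) (43, 0) (43, 100) (0, 100)]
2. ⊥bis P0·P1 via (16.29,55.33): [(0, 55.8163) (43, 54.5326) (43, 100) (0, 100)]  |A|=1927.4985
3. ⊥bis P0·P2 via (26.215,83.715): [(0, 55.8163) (17.4787, 55.2945) (31.2209, 100) (0, 100)]  |A|=1084.01
4. ⊥bis P0·P3 via (22.7,45.335): [(0, 55.8163) (17.4787, 55.2945) (31.2209, 100) (0, 100)]  |A|=1084.01
5. canonical 4-gon: [(0, 55.8163) (17.4787, 55.2945) (31.2209, 100) (0, 100)]
6. shoelace: 1084.01

Area of P0's cell: 1084.0100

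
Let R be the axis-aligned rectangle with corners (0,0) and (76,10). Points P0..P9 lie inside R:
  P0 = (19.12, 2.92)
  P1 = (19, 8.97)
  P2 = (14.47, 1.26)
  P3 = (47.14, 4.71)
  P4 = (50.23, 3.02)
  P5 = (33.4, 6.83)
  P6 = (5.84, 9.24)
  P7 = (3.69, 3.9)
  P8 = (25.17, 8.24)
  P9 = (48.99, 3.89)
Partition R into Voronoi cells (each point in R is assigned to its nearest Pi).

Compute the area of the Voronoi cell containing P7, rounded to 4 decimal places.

Area of P7's cell: 60.2287

1. box [0,76]×[0,10]: [(0, 0) (76, 0) (76, 10) (0, 10)]
2. ⊥bis P7·P0 via (11.405,3.41): [(0, 0) (11.1884, 0) (11.8235, 10) (0, 10)]  |A|=115.0599
3. ⊥bis P7·P1 via (11.345,6.435): [(0, 0) (11.1884, 0) (11.5566, 5.7962) (10.1644, 10) (0, 10)]  |A|=111.5725
4. ⊥bis P7·P2 via (9.08,2.58): [(0, 0) (8.4482, 0) (10.5856, 8.728) (10.1644, 10) (0, 10)]  |A|=96.2605
5. ⊥bis P7·P3 via (25.415,4.305): [(0, 0) (8.4482, 0) (10.5856, 8.728) (10.1644, 10) (0, 10)]  |A|=96.2605
6. ⊥bis P7·P4 via (26.96,3.46): [(0, 0) (8.4482, 0) (10.5856, 8.728) (10.1644, 10) (0, 10)]  |A|=96.2605
7. ⊥bis P7·P5 via (18.545,5.365): [(0, 0) (8.4482, 0) (10.5856, 8.728) (10.1644, 10) (0, 10)]  |A|=96.2605
8. ⊥bis P7·P6 via (4.765,6.57): [(0, 8.4885) (0, 0) (8.4482, 0) (9.5822, 4.6305)]  |A|=60.2287
9. ⊥bis P7·P8 via (14.43,6.07): [(0, 8.4885) (0, 0) (8.4482, 0) (9.5822, 4.6305)]  |A|=60.2287
10. ⊥bis P7·P9 via (26.34,3.895): [(0, 8.4885) (0, 0) (8.4482, 0) (9.5822, 4.6305)]  |A|=60.2287
11. canonical 4-gon: [(0, 8.4885) (0, 0) (8.4482, 0) (9.5822, 4.6305)]
12. shoelace: 60.2287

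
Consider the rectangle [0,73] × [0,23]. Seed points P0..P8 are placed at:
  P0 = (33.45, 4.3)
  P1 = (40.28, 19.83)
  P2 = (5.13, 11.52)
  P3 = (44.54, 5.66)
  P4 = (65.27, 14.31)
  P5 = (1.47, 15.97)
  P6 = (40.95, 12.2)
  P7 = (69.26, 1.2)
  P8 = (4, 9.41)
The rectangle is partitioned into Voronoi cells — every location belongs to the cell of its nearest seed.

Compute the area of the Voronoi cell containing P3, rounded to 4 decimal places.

1. box [0,73]×[0,23]: [(0, 0) (73, 0) (73, 23) (0, 23)]
2. ⊥bis P3·P0 via (38.995,4.98): [(39.6057, 0) (73, 0) (73, 23) (36.7852, 23)]  |A|=800.505
3. ⊥bis P3·P1 via (42.41,12.745): [(38.198, 11.4787) (39.6057, 0) (73, 0) (73, 21.9414)]  |A|=573.4645
4. ⊥bis P3·P2 via (24.835,8.59): [(38.198, 11.4787) (39.6057, 0) (73, 0) (73, 21.9414)]  |A|=573.4645
5. ⊥bis P3·P4 via (54.905,9.985): [(52.489, 15.7751) (38.198, 11.4787) (39.6057, 0) (59.0714, 0)]  |A|=238.5816
6. ⊥bis P3·P5 via (23.005,10.815): [(52.489, 15.7751) (38.198, 11.4787) (39.6057, 0) (59.0714, 0)]  |A|=238.5816
7. ⊥bis P3·P6 via (42.745,8.93): [(52.997, 14.5576) (38.7777, 6.7522) (39.6057, 0) (59.0714, 0)]  |A|=192.9248
8. ⊥bis P3·P7 via (56.9,3.43): [(57.1234, 4.6684) (52.997, 14.5576) (38.7777, 6.7522) (39.6057, 0) (56.2812, 0)]  |A|=186.4117
9. ⊥bis P3·P8 via (24.27,7.535): [(57.1234, 4.6684) (52.997, 14.5576) (38.7777, 6.7522) (39.6057, 0) (56.2812, 0)]  |A|=186.4117
10. canonical 5-gon: [(57.1234, 4.6684) (52.997, 14.5576) (38.7777, 6.7522) (39.6057, 0) (56.2812, 0)]
11. shoelace: 186.4117

Area of P3's cell: 186.4117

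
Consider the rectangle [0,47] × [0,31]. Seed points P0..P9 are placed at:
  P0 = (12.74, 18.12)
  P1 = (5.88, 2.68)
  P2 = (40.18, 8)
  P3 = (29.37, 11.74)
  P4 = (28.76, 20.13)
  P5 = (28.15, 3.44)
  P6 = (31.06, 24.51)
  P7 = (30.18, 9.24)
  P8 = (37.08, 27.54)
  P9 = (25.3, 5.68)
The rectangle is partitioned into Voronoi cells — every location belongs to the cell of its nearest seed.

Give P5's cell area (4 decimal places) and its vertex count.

1. box [0,47]×[0,31]: [(0, 0) (47, 0) (47, 31) (0, 31)]
2. ⊥bis P5·P0 via (20.445,10.78): [(10.1757, 0) (47, 0) (47, 31) (39.7071, 31)]  |A|=683.8164
3. ⊥bis P5·P1 via (17.015,3.06): [(16.8793, 7.037) (17.1194, 0) (47, 0) (47, 31) (39.7071, 31)]  |A|=659.385
4. ⊥bis P5·P2 via (34.165,5.72): [(28.8877, 19.6425) (16.8793, 7.037) (17.1194, 0) (36.3332, 0)]  |A|=232.4677
5. ⊥bis P5·P3 via (28.76,7.59): [(33.7333, 6.859) (18.8007, 9.0539) (16.8793, 7.037) (17.1194, 0) (36.3332, 0)]  |A|=142.3402
6. ⊥bis P5·P4 via (28.455,11.785): [(33.7333, 6.859) (18.8007, 9.0539) (16.8793, 7.037) (17.1194, 0) (36.3332, 0)]  |A|=142.3402
7. ⊥bis P5·P6 via (29.605,13.975): [(33.7333, 6.859) (18.8007, 9.0539) (16.8793, 7.037) (17.1194, 0) (36.3332, 0)]  |A|=142.3402
8. ⊥bis P5·P7 via (29.165,6.34): [(34.6588, 4.4172) (23.301, 8.3924) (18.8007, 9.0539) (16.8793, 7.037) (17.1194, 0) (36.3332, 0)]  |A|=130.3129
9. ⊥bis P5·P8 via (32.615,15.49): [(34.6588, 4.4172) (23.301, 8.3924) (18.8007, 9.0539) (16.8793, 7.037) (17.1194, 0) (36.3332, 0)]  |A|=130.3129
10. ⊥bis P5·P9 via (26.725,4.56): [(34.6588, 4.4172) (28.3486, 6.6257) (23.141, 0) (36.3332, 0)]  |A|=55.7917
11. canonical 4-gon: [(34.6588, 4.4172) (28.3486, 6.6257) (23.141, 0) (36.3332, 0)]
12. shoelace: 55.7917

Area of P5's cell: 55.7917 (4 vertices)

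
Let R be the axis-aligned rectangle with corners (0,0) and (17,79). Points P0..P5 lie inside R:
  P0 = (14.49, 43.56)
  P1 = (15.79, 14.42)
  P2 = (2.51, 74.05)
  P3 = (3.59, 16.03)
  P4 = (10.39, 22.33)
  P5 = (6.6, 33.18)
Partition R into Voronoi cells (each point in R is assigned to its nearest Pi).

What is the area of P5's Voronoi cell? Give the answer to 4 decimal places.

Area of P5's cell: 206.3683

1. box [0,17]×[0,79]: [(0, 0) (17, 0) (17, 79) (0, 79)]
2. ⊥bis P5·P0 via (10.545,38.37): [(0, 46.3854) (0, 0) (17, 0) (17, 33.4635)]  |A|=678.7154
3. ⊥bis P5·P1 via (11.195,23.8): [(0, 46.3854) (0, 18.3159) (17, 26.6437) (17, 33.4635)]  |A|=296.5589
4. ⊥bis P5·P2 via (4.555,53.615): [(0, 46.3854) (0, 18.3159) (17, 26.6437) (17, 33.4635)]  |A|=296.5589
5. ⊥bis P5·P3 via (5.095,24.605): [(0, 46.3854) (0, 25.4992) (10.7958, 23.6044) (17, 26.6437) (17, 33.4635)]  |A|=257.7839
6. ⊥bis P5·P4 via (8.495,27.755): [(0, 46.3854) (0, 25.4992) (1.3559, 25.2613) (17, 30.7259) (17, 33.4635)]  |A|=206.3683
7. canonical 5-gon: [(0, 46.3854) (0, 25.4992) (1.3559, 25.2613) (17, 30.7259) (17, 33.4635)]
8. shoelace: 206.3683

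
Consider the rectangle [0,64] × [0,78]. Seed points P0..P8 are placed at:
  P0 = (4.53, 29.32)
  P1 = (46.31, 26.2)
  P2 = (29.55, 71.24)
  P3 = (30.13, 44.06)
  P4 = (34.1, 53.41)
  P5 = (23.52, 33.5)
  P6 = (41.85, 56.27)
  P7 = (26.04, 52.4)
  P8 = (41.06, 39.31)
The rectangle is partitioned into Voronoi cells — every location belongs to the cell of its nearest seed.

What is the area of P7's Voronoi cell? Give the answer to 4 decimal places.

Area of P7's cell: 508.1509

1. box [0,64]×[0,78]: [(0, 0) (64, 0) (64, 78) (0, 78)]
2. ⊥bis P7·P0 via (15.285,40.86): [(0, 55.1052) (59.1273, 0) (64, 0) (64, 78) (0, 78)]  |A|=3362.8865
3. ⊥bis P7·P1 via (36.175,39.3): [(0, 55.1052) (25.6751, 31.1766) (64, 60.8272) (64, 78) (0, 78)]  |A|=2121.3331
4. ⊥bis P7·P2 via (27.795,61.82): [(0, 66.9984) (0, 55.1052) (25.6751, 31.1766) (58.0077, 56.1912)]  |A|=1052.9095
5. ⊥bis P7·P3 via (28.085,48.23): [(48.0875, 58.0394) (0, 66.9984) (0, 55.1052) (14.5167, 41.576)]  |A|=632.546
6. ⊥bis P7·P4 via (30.07,52.905): [(30.507, 49.4178) (28.9805, 61.5991) (0, 66.9984) (0, 55.1052) (14.5167, 41.576)]  |A|=518.8883
7. ⊥bis P7·P5 via (24.78,42.95): [(18.9135, 43.7322) (30.507, 49.4178) (28.9805, 61.5991) (0, 66.9984) (0, 55.1052) (11.0829, 44.7763)]  |A|=508.1509
8. ⊥bis P7·P6 via (33.945,54.335): [(18.9135, 43.7322) (30.507, 49.4178) (28.9805, 61.5991) (0, 66.9984) (0, 55.1052) (11.0829, 44.7763)]  |A|=508.1509
9. ⊥bis P7·P8 via (33.55,45.855): [(18.9135, 43.7322) (30.507, 49.4178) (28.9805, 61.5991) (0, 66.9984) (0, 55.1052) (11.0829, 44.7763)]  |A|=508.1509
10. canonical 6-gon: [(18.9135, 43.7322) (30.507, 49.4178) (28.9805, 61.5991) (0, 66.9984) (0, 55.1052) (11.0829, 44.7763)]
11. shoelace: 508.1509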